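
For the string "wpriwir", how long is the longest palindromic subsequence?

5

Using dp[i][j] = 2 + dp[i+1][j−1] if the ends match, else max(dp[i+1][j], dp[i][j−1]):
dp[1][7] = 5. A witness is riwir at positions 3,4,5,6,7.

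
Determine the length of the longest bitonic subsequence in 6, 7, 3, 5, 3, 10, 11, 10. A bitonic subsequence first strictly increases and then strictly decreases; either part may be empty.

Let inc[i] be the LIS ending at i and dec[i] the longest strictly decreasing subsequence starting at i. inc = [1, 2, 1, 2, 1, 3, 4, 3], dec = [3, 3, 1, 2, 1, 1, 2, 1].
max_i inc[i]+dec[i]−1 = 5, with one witness 6, 7, 10, 11, 10.

5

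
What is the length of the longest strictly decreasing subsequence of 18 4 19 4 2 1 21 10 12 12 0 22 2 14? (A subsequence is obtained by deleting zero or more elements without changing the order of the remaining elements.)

Let dp[i] be the longest decreasing subsequence ending at position i. Then dp = [1, 2, 1, 2, 3, 4, 1, 2, 2, 2, 5, 1, 3, 2].
The maximum is 5; one witness is 18, 4, 2, 1, 0 at positions 1,2,5,6,11.

5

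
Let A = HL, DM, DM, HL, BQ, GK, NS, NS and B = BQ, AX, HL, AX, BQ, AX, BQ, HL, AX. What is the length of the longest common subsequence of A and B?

A longest common subsequence is HL, HL (length 2); the LCS DP confirms no longer common subsequence exists.

2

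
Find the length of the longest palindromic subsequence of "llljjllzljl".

8

One longest palindromic subsequence is llljjlll (positions 1,2,3,4,5,7,9,11); it reads the same forward and backward, and the interval DP gives dp[1][11] = 8.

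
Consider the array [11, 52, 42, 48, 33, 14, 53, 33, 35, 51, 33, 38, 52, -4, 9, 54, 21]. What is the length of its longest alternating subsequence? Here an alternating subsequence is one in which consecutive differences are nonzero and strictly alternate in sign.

13

A longest alternating subsequence is 11, 52, 42, 48, 33, 53, 33, 35, 33, 38, -4, 54, 21 (positions 1,2,3,4,5,7,8,9,11,12,14,16,17); its 12 consecutive differences strictly alternate in sign, and length 13 is optimal.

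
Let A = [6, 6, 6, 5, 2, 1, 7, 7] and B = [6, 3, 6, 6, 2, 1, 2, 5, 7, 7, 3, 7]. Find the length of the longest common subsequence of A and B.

A longest common subsequence is 6, 6, 6, 2, 1, 7, 7 (length 7); the LCS DP confirms no longer common subsequence exists.

7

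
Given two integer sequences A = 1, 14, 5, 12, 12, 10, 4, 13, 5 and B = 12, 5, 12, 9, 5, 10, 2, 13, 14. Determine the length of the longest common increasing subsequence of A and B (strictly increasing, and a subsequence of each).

3

A longest common strictly increasing subsequence is 5, 12, 13 (length 3); it appears in order in both A and B, and no longer such subsequence exists.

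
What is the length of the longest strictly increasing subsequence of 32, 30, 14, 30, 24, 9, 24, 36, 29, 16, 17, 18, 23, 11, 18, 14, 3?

Scanning left to right, the best length ending at each element is: 32→1, 30→1, 14→1, 30→2, 24→2, 9→1, 24→2, 36→3, 29→3, 16→2, 17→3, 18→4, 23→5, 11→2, 18→4, 14→3, 3→1.
So the longest increasing subsequence has length 5, e.g. 14, 16, 17, 18, 23.

5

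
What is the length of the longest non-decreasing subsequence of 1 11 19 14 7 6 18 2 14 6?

Let dp[i] be the longest non-decreasing subsequence ending at position i. Then dp = [1, 2, 3, 3, 2, 2, 4, 2, 4, 3].
The maximum is 4; one witness is 1, 11, 14, 18 at positions 1,2,4,7.

4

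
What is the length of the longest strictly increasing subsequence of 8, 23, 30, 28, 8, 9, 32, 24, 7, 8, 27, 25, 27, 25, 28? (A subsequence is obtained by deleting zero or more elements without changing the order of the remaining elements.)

One longest increasing subsequence is 8, 23, 24, 25, 27, 28 (positions 1,2,8,12,13,15), of length 6; no longer one exists.

6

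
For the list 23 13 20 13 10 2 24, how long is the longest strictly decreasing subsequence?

Scanning left to right, the best length ending at each element is: 23→1, 13→2, 20→2, 13→3, 10→4, 2→5, 24→1.
So the longest decreasing subsequence has length 5, e.g. 23, 20, 13, 10, 2.

5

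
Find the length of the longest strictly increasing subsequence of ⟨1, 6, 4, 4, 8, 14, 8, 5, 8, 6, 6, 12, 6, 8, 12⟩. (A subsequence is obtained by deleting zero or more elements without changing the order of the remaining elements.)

Let dp[i] be the longest increasing subsequence ending at position i. Then dp = [1, 2, 2, 2, 3, 4, 3, 3, 4, 4, 4, 5, 4, 5, 6].
The maximum is 6; one witness is 1, 4, 5, 6, 8, 12 at positions 1,3,8,10,14,15.

6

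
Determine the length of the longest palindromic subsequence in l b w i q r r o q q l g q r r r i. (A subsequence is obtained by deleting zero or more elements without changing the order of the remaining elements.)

One longest palindromic subsequence is irrqgqrri (positions 4,6,7,10,12,13,15,16,17); it reads the same forward and backward, and the interval DP gives dp[1][17] = 9.

9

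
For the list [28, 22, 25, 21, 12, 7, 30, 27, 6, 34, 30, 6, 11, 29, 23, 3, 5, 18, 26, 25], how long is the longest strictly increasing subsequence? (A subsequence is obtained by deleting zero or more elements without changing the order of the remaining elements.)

Let dp[i] be the longest increasing subsequence ending at position i. Then dp = [1, 1, 2, 1, 1, 1, 3, 3, 1, 4, 4, 1, 2, 4, 3, 1, 2, 3, 4, 4].
The maximum is 4; one witness is 22, 25, 30, 34 at positions 2,3,7,10.

4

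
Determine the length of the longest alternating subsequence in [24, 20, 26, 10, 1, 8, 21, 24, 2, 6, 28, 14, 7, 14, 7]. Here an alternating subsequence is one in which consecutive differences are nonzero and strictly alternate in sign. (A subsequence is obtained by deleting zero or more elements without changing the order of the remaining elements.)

A longest alternating subsequence is 24, 20, 26, 1, 8, 2, 28, 7, 14, 7 (positions 1,2,3,5,6,9,11,13,14,15); its 9 consecutive differences strictly alternate in sign, and length 10 is optimal.

10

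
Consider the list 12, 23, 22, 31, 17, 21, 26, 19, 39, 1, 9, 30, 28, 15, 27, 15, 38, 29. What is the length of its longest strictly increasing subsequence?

Scanning left to right, the best length ending at each element is: 12→1, 23→2, 22→2, 31→3, 17→2, 21→3, 26→4, 19→3, 39→5, 1→1, 9→2, 30→5, 28→5, 15→3, 27→5, 15→3, 38→6, 29→6.
So the longest increasing subsequence has length 6, e.g. 12, 17, 21, 26, 30, 38.

6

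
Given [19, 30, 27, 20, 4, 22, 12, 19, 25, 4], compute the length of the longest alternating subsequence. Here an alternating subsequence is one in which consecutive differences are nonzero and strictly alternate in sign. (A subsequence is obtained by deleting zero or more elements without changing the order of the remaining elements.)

A longest alternating subsequence is 19, 30, 20, 22, 12, 19, 4 (positions 1,2,4,6,7,8,10); its 6 consecutive differences strictly alternate in sign, and length 7 is optimal.

7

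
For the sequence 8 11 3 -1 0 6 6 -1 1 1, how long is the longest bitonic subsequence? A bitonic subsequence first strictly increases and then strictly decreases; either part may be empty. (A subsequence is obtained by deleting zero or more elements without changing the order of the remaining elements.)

Let inc[i] be the LIS ending at i and dec[i] the longest strictly decreasing subsequence starting at i. inc = [1, 2, 1, 1, 2, 3, 3, 1, 3, 3], dec = [4, 4, 3, 1, 2, 2, 2, 1, 1, 1].
max_i inc[i]+dec[i]−1 = 5, with one witness 8, 11, 3, 0, -1.

5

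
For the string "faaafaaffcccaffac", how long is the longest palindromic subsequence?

One longest palindromic subsequence is affcccffa (positions 7,8,9,10,11,12,14,15,16); it reads the same forward and backward, and the interval DP gives dp[1][17] = 9.

9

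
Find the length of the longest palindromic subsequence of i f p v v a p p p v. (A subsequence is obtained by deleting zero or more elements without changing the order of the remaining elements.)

5

One longest palindromic subsequence is vpppv (positions 4,7,8,9,10); it reads the same forward and backward, and the interval DP gives dp[1][10] = 5.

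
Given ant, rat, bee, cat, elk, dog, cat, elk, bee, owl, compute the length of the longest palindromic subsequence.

One longest palindromic subsequence is bee elk cat elk bee (positions 3,5,7,8,9); it reads the same forward and backward, and the interval DP gives dp[1][10] = 5.

5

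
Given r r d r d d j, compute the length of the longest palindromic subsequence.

3

One longest palindromic subsequence is ddd (positions 3,5,6); it reads the same forward and backward, and the interval DP gives dp[1][7] = 3.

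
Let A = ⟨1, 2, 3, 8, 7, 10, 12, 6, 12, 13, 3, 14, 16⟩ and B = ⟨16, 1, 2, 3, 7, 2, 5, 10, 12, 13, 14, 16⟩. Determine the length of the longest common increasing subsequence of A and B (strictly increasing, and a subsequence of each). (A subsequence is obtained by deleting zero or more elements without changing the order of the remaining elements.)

For each value that appears in both, track the longest common increasing run ending there.
The best achievable length is 9; one witness is 1, 2, 3, 7, 10, 12, 13, 14, 16 (A-positions 1,2,3,5,6,7,10,12,13, B-positions 2,3,4,5,8,9,10,11,12).

9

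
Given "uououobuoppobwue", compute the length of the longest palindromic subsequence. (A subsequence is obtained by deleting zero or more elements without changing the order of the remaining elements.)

Using dp[i][j] = 2 + dp[i+1][j−1] if the ends match, else max(dp[i+1][j], dp[i][j−1]):
dp[1][16] = 9. A witness is uooubuoou at positions 1,2,4,5,7,8,9,12,15.

9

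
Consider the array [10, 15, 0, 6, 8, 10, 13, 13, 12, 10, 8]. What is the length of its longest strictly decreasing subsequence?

5

Let dp[i] be the longest decreasing subsequence ending at position i. Then dp = [1, 1, 2, 2, 2, 2, 2, 2, 3, 4, 5].
The maximum is 5; one witness is 15, 13, 12, 10, 8 at positions 2,7,9,10,11.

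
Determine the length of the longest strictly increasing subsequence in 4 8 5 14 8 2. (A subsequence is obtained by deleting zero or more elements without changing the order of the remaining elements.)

One longest increasing subsequence is 4, 8, 14 (positions 1,2,4), of length 3; no longer one exists.

3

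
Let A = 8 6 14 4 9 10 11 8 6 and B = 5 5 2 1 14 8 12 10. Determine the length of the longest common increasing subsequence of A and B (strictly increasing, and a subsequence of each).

2

For each value that appears in both, track the longest common increasing run ending there.
The best achievable length is 2; one witness is 8, 10 (A-positions 1,6, B-positions 6,8).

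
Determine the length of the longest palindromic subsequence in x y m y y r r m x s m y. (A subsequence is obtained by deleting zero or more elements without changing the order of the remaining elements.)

One longest palindromic subsequence is ymrrmy (positions 2,3,6,7,11,12); it reads the same forward and backward, and the interval DP gives dp[1][12] = 6.

6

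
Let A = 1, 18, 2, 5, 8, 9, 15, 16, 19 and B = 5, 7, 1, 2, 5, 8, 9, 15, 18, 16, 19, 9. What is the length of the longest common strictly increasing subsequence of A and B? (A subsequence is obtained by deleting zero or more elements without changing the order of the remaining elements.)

8

A longest common strictly increasing subsequence is 1, 2, 5, 8, 9, 15, 16, 19 (length 8); it appears in order in both A and B, and no longer such subsequence exists.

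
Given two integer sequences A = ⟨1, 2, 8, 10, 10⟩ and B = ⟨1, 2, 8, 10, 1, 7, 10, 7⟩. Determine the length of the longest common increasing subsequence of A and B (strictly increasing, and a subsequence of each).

A longest common strictly increasing subsequence is 1, 2, 8, 10 (length 4); it appears in order in both A and B, and no longer such subsequence exists.

4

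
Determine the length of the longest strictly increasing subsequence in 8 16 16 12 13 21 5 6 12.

4

One longest increasing subsequence is 8, 12, 13, 21 (positions 1,4,5,6), of length 4; no longer one exists.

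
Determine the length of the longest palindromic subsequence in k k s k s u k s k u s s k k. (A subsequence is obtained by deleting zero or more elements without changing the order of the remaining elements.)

13

Using dp[i][j] = 2 + dp[i+1][j−1] if the ends match, else max(dp[i+1][j], dp[i][j−1]):
dp[1][14] = 13. A witness is kkssukskusskk at positions 1,2,3,5,6,7,8,9,10,11,12,13,14.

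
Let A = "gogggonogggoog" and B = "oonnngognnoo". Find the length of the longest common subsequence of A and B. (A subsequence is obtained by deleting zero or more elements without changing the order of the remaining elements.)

7

A longest common subsequence is oonogoo (length 7); the LCS DP confirms no longer common subsequence exists.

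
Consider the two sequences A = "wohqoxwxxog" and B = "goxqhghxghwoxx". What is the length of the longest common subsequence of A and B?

A longest common subsequence is ohxwxx (length 6); the LCS DP confirms no longer common subsequence exists.

6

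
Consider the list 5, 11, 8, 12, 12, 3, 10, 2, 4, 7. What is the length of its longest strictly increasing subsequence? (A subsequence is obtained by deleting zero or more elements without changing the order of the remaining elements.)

3

Let dp[i] be the longest increasing subsequence ending at position i. Then dp = [1, 2, 2, 3, 3, 1, 3, 1, 2, 3].
The maximum is 3; one witness is 5, 11, 12 at positions 1,2,4.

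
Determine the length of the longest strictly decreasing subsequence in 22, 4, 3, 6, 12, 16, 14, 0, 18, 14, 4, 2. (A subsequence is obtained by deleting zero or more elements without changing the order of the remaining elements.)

5

Let dp[i] be the longest decreasing subsequence ending at position i. Then dp = [1, 2, 3, 2, 2, 2, 3, 4, 2, 3, 4, 5].
The maximum is 5; one witness is 22, 16, 14, 4, 2 at positions 1,6,7,11,12.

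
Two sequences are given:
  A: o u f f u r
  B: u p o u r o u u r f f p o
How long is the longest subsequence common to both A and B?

4

Backtracking the LCS table gives one alignment: o (A1,B6) → u (A2,B8) → f (A3,B10) → f (A4,B11).
So the longest common subsequence has length 4.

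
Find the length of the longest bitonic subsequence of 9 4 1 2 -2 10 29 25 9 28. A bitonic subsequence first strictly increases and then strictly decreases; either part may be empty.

6

Let inc[i] be the LIS ending at i and dec[i] the longest strictly decreasing subsequence starting at i. inc = [1, 1, 1, 2, 1, 3, 4, 4, 3, 5], dec = [4, 3, 2, 2, 1, 2, 3, 2, 1, 1].
max_i inc[i]+dec[i]−1 = 6, with one witness 1, 2, 10, 29, 25, 9.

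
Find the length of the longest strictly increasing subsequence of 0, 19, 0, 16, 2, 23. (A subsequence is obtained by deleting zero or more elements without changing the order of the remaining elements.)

One longest increasing subsequence is 0, 19, 23 (positions 1,2,6), of length 3; no longer one exists.

3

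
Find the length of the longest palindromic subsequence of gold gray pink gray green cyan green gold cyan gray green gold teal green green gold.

One longest palindromic subsequence is gold green green gold green gold green green gold (positions 1,5,7,8,11,12,14,15,16); it reads the same forward and backward, and the interval DP gives dp[1][16] = 9.

9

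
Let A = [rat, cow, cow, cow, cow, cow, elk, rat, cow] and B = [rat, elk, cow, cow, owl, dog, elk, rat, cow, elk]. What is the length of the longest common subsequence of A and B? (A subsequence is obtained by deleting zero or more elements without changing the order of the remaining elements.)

6

A longest common subsequence is rat, cow, cow, elk, rat, cow (length 6); the LCS DP confirms no longer common subsequence exists.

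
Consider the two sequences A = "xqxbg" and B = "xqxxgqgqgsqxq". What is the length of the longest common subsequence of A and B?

4

Backtracking the LCS table gives one alignment: x (A1,B1) → q (A2,B2) → x (A3,B4) → g (A5,B9).
So the longest common subsequence has length 4.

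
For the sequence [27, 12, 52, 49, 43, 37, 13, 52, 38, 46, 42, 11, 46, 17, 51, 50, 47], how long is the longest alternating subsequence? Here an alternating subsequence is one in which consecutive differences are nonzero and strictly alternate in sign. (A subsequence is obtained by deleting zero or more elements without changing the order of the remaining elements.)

A longest alternating subsequence is 27, 12, 52, 49, 52, 38, 46, 42, 46, 17, 51, 50 (positions 1,2,3,4,8,9,10,11,13,14,15,16); its 11 consecutive differences strictly alternate in sign, and length 12 is optimal.

12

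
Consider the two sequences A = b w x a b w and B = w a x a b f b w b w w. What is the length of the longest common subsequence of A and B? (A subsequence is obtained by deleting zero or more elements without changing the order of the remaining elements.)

A longest common subsequence is wxabw (length 5); the LCS DP confirms no longer common subsequence exists.

5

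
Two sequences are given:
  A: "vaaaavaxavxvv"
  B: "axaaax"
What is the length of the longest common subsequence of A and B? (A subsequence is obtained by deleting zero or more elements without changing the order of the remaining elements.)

A longest common subsequence is aaaax (length 5); the LCS DP confirms no longer common subsequence exists.

5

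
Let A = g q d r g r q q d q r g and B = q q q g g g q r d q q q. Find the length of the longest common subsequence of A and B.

Backtracking the LCS table gives one alignment: g (A1,B6) → q (A2,B7) → d (A3,B9) → q (A7,B10) → q (A8,B11) → q (A10,B12).
So the longest common subsequence has length 6.

6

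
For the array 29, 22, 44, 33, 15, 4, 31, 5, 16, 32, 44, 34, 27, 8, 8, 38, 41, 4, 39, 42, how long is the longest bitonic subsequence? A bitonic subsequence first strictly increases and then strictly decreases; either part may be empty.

9

Let inc[i] be the LIS ending at i and dec[i] the longest strictly decreasing subsequence starting at i. inc = [1, 1, 2, 2, 1, 1, 2, 2, 3, 4, 5, 5, 4, 3, 3, 6, 7, 1, 7, 8], dec = [5, 4, 6, 5, 3, 1, 4, 2, 3, 4, 5, 4, 3, 2, 2, 2, 2, 1, 1, 1].
max_i inc[i]+dec[i]−1 = 9, with one witness 4, 5, 16, 32, 44, 34, 27, 8, 4.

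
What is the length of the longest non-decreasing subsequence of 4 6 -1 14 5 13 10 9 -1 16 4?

4

Let dp[i] be the longest non-decreasing subsequence ending at position i. Then dp = [1, 2, 1, 3, 2, 3, 3, 3, 2, 4, 3].
The maximum is 4; one witness is 4, 6, 14, 16 at positions 1,2,4,10.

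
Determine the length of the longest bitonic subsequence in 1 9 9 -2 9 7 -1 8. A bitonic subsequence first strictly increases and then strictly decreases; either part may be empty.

Let inc[i] be the LIS ending at i and dec[i] the longest strictly decreasing subsequence starting at i. inc = [1, 2, 2, 1, 2, 2, 2, 3], dec = [2, 3, 3, 1, 3, 2, 1, 1].
max_i inc[i]+dec[i]−1 = 4, with one witness 1, 9, 7, -1.

4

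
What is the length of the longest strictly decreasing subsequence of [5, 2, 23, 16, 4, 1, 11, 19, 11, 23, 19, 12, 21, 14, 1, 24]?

4

Let dp[i] be the longest decreasing subsequence ending at position i. Then dp = [1, 2, 1, 2, 3, 4, 3, 2, 3, 1, 2, 3, 2, 3, 4, 1].
The maximum is 4; one witness is 23, 16, 4, 1 at positions 3,4,5,6.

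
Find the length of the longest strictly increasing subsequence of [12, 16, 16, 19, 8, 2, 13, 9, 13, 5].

One longest increasing subsequence is 12, 16, 19 (positions 1,2,4), of length 3; no longer one exists.

3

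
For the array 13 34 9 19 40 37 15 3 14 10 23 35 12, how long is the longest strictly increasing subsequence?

4

One longest increasing subsequence is 13, 19, 23, 35 (positions 1,4,11,12), of length 4; no longer one exists.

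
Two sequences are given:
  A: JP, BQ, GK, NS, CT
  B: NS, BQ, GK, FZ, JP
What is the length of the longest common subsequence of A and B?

A longest common subsequence is BQ, GK (length 2); the LCS DP confirms no longer common subsequence exists.

2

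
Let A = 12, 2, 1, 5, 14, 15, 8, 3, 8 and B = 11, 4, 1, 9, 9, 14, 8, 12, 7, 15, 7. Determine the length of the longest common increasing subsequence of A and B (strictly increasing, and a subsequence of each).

A longest common strictly increasing subsequence is 1, 14, 15 (length 3); it appears in order in both A and B, and no longer such subsequence exists.

3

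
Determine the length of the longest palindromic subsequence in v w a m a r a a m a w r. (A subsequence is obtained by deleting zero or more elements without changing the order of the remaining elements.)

Using dp[i][j] = 2 + dp[i+1][j−1] if the ends match, else max(dp[i+1][j], dp[i][j−1]):
dp[1][12] = 9. A witness is wamaaamaw at positions 2,3,4,5,7,8,9,10,11.

9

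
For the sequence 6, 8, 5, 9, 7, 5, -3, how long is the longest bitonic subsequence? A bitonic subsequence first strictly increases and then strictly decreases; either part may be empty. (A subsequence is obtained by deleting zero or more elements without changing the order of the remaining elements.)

6

One longest bitonic subsequence is 6, 8, 9, 7, 5, -3 (positions 1,2,4,5,6,7): it rises to 9 then falls. Length 6 is optimal.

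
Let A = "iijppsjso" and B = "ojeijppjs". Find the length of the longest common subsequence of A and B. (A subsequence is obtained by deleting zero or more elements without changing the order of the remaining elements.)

A longest common subsequence is ijppjs (length 6); the LCS DP confirms no longer common subsequence exists.

6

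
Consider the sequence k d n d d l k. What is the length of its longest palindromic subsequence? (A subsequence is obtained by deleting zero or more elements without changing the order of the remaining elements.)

Using dp[i][j] = 2 + dp[i+1][j−1] if the ends match, else max(dp[i+1][j], dp[i][j−1]):
dp[1][7] = 5. A witness is kdddk at positions 1,2,4,5,7.

5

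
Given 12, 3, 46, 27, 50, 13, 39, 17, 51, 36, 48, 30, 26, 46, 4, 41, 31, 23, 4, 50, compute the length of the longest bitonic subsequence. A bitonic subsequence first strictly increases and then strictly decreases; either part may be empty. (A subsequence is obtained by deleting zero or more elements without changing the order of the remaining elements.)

One longest bitonic subsequence is 12, 46, 50, 51, 48, 46, 41, 31, 23, 4 (positions 1,3,5,9,11,14,16,17,18,19): it rises to 51 then falls. Length 10 is optimal.

10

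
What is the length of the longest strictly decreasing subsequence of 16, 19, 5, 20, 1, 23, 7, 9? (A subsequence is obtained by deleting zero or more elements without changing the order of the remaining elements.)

Let dp[i] be the longest decreasing subsequence ending at position i. Then dp = [1, 1, 2, 1, 3, 1, 2, 2].
The maximum is 3; one witness is 16, 5, 1 at positions 1,3,5.

3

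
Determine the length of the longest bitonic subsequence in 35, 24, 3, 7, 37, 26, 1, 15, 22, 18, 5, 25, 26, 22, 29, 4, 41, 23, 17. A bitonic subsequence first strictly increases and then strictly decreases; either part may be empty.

10

Let inc[i] be the LIS ending at i and dec[i] the longest strictly decreasing subsequence starting at i. inc = [1, 1, 1, 2, 3, 3, 1, 3, 4, 4, 2, 5, 6, 5, 7, 2, 8, 6, 4], dec = [6, 5, 2, 3, 6, 5, 1, 3, 4, 3, 2, 3, 3, 2, 3, 1, 3, 2, 1].
max_i inc[i]+dec[i]−1 = 10, with one witness 3, 7, 15, 22, 25, 26, 29, 41, 23, 17.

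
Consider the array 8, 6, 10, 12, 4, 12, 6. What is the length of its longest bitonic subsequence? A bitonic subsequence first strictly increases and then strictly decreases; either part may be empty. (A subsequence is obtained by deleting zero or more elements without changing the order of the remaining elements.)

Let inc[i] be the LIS ending at i and dec[i] the longest strictly decreasing subsequence starting at i. inc = [1, 1, 2, 3, 1, 3, 2], dec = [3, 2, 2, 2, 1, 2, 1].
max_i inc[i]+dec[i]−1 = 4, with one witness 8, 10, 12, 6.

4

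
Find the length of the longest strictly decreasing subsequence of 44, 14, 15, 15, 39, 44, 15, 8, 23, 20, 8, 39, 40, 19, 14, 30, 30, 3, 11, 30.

7

Scanning left to right, the best length ending at each element is: 44→1, 14→2, 15→2, 15→2, 39→2, 44→1, 15→3, 8→4, 23→3, 20→4, 8→5, 39→2, 40→2, 19→5, 14→6, 30→3, 30→3, 3→7, 11→7, 30→3.
So the longest decreasing subsequence has length 7, e.g. 44, 39, 23, 20, 19, 14, 3.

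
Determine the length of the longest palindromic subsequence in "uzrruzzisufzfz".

6

One longest palindromic subsequence is zuzzuz (positions 2,5,6,7,10,14); it reads the same forward and backward, and the interval DP gives dp[1][14] = 6.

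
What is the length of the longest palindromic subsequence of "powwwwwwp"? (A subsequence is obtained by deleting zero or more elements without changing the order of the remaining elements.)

One longest palindromic subsequence is pwwwwwwp (positions 1,3,4,5,6,7,8,9); it reads the same forward and backward, and the interval DP gives dp[1][9] = 8.

8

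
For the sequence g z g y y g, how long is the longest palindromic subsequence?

One longest palindromic subsequence is gyyg (positions 1,4,5,6); it reads the same forward and backward, and the interval DP gives dp[1][6] = 4.

4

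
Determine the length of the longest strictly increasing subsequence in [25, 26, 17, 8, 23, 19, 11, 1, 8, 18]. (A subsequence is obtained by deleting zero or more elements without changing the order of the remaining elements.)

3

Let dp[i] be the longest increasing subsequence ending at position i. Then dp = [1, 2, 1, 1, 2, 2, 2, 1, 2, 3].
The maximum is 3; one witness is 8, 11, 18 at positions 4,7,10.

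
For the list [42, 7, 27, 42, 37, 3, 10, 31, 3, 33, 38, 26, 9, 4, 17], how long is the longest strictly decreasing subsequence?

6

Let dp[i] be the longest decreasing subsequence ending at position i. Then dp = [1, 2, 2, 1, 2, 3, 3, 3, 4, 3, 2, 4, 5, 6, 5].
The maximum is 6; one witness is 42, 37, 31, 26, 9, 4 at positions 1,5,8,12,13,14.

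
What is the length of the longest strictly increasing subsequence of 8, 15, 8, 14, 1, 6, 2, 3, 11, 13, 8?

5

One longest increasing subsequence is 1, 2, 3, 11, 13 (positions 5,7,8,9,10), of length 5; no longer one exists.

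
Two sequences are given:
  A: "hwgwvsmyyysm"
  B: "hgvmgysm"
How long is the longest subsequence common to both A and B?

7

Backtracking the LCS table gives one alignment: h (A1,B1) → g (A3,B2) → v (A5,B3) → m (A7,B4) → y (A10,B6) → s (A11,B7) → m (A12,B8).
So the longest common subsequence has length 7.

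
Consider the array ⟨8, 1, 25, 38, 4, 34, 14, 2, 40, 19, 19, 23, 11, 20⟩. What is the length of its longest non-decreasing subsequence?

Scanning left to right, the best length ending at each element is: 8→1, 1→1, 25→2, 38→3, 4→2, 34→3, 14→3, 2→2, 40→4, 19→4, 19→5, 23→6, 11→3, 20→6.
So the longest non-decreasing subsequence has length 6, e.g. 1, 4, 14, 19, 19, 23.

6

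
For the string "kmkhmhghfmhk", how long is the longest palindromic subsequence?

One longest palindromic subsequence is khmhghmhk (positions 1,4,5,6,7,8,10,11,12); it reads the same forward and backward, and the interval DP gives dp[1][12] = 9.

9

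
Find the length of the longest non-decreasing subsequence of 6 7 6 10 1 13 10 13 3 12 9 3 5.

5

Let dp[i] be the longest non-decreasing subsequence ending at position i. Then dp = [1, 2, 2, 3, 1, 4, 4, 5, 2, 5, 3, 3, 4].
The maximum is 5; one witness is 6, 7, 10, 13, 13 at positions 1,2,4,6,8.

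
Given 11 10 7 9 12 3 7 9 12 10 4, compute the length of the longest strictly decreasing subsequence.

5

Let dp[i] be the longest decreasing subsequence ending at position i. Then dp = [1, 2, 3, 3, 1, 4, 4, 3, 1, 2, 5].
The maximum is 5; one witness is 11, 10, 9, 7, 4 at positions 1,2,4,7,11.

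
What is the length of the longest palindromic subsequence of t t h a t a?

3

One longest palindromic subsequence is ata (positions 4,5,6); it reads the same forward and backward, and the interval DP gives dp[1][6] = 3.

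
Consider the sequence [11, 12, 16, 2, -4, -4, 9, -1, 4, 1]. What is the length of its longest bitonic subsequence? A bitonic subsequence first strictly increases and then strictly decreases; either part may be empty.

One longest bitonic subsequence is 11, 12, 16, 9, 4, 1 (positions 1,2,3,7,9,10): it rises to 16 then falls. Length 6 is optimal.

6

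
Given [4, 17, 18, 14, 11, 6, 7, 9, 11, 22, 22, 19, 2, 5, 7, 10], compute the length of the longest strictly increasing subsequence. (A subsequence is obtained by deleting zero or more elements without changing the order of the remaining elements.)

6

Scanning left to right, the best length ending at each element is: 4→1, 17→2, 18→3, 14→2, 11→2, 6→2, 7→3, 9→4, 11→5, 22→6, 22→6, 19→6, 2→1, 5→2, 7→3, 10→5.
So the longest increasing subsequence has length 6, e.g. 4, 6, 7, 9, 11, 22.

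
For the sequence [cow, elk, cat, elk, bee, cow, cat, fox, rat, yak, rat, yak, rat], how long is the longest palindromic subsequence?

5

Using dp[i][j] = 2 + dp[i+1][j−1] if the ends match, else max(dp[i+1][j], dp[i][j−1]):
dp[1][13] = 5. A witness is rat yak rat yak rat at positions 9,10,11,12,13.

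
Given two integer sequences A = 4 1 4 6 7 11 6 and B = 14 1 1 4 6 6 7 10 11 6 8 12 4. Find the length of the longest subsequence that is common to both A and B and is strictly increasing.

For each value that appears in both, track the longest common increasing run ending there.
The best achievable length is 5; one witness is 1, 4, 6, 7, 11 (A-positions 2,3,4,5,6, B-positions 2,4,5,7,9).

5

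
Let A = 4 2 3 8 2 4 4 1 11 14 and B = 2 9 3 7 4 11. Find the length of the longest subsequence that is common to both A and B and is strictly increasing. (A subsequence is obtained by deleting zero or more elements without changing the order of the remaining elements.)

A longest common strictly increasing subsequence is 2, 3, 4, 11 (length 4); it appears in order in both A and B, and no longer such subsequence exists.

4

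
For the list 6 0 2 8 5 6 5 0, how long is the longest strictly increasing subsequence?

Let dp[i] be the longest increasing subsequence ending at position i. Then dp = [1, 1, 2, 3, 3, 4, 3, 1].
The maximum is 4; one witness is 0, 2, 5, 6 at positions 2,3,5,6.

4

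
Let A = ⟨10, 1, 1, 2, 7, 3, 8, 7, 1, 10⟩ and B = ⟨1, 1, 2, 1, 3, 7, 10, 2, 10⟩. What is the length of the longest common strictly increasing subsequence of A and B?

5

A longest common strictly increasing subsequence is 1, 2, 3, 7, 10 (length 5); it appears in order in both A and B, and no longer such subsequence exists.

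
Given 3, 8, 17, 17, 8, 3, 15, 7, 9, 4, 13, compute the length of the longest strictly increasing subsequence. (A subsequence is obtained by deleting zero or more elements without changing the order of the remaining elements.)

4

Let dp[i] be the longest increasing subsequence ending at position i. Then dp = [1, 2, 3, 3, 2, 1, 3, 2, 3, 2, 4].
The maximum is 4; one witness is 3, 8, 9, 13 at positions 1,2,9,11.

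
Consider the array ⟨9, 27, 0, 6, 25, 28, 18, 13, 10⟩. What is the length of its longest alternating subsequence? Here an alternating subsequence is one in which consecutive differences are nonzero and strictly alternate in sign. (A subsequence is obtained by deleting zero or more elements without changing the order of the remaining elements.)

A longest alternating subsequence is 9, 27, 0, 25, 18 (positions 1,2,3,5,7); its 4 consecutive differences strictly alternate in sign, and length 5 is optimal.

5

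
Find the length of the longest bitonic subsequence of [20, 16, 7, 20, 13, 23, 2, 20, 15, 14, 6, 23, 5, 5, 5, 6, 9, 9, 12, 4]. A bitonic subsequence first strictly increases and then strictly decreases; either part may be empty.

Let inc[i] be the LIS ending at i and dec[i] the longest strictly decreasing subsequence starting at i. inc = [1, 1, 1, 2, 2, 3, 1, 3, 3, 3, 2, 4, 2, 2, 2, 3, 4, 4, 5, 2], dec = [7, 6, 4, 6, 4, 7, 1, 6, 5, 4, 3, 3, 2, 2, 2, 2, 2, 2, 2, 1].
max_i inc[i]+dec[i]−1 = 9, with one witness 16, 20, 23, 20, 15, 14, 6, 5, 4.

9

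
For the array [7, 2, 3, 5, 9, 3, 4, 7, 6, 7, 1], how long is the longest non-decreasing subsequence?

6

Scanning left to right, the best length ending at each element is: 7→1, 2→1, 3→2, 5→3, 9→4, 3→3, 4→4, 7→5, 6→5, 7→6, 1→1.
So the longest non-decreasing subsequence has length 6, e.g. 2, 3, 3, 4, 7, 7.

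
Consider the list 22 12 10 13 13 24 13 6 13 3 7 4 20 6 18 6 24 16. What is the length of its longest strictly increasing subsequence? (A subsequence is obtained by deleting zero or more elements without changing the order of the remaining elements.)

5

Scanning left to right, the best length ending at each element is: 22→1, 12→1, 10→1, 13→2, 13→2, 24→3, 13→2, 6→1, 13→2, 3→1, 7→2, 4→2, 20→3, 6→3, 18→4, 6→3, 24→5, 16→4.
So the longest increasing subsequence has length 5, e.g. 3, 4, 6, 18, 24.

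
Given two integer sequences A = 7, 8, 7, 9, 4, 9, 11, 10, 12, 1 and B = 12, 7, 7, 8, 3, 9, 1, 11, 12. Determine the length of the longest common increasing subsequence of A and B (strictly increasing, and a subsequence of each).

For each value that appears in both, track the longest common increasing run ending there.
The best achievable length is 5; one witness is 7, 8, 9, 11, 12 (A-positions 1,2,4,7,9, B-positions 2,4,6,8,9).

5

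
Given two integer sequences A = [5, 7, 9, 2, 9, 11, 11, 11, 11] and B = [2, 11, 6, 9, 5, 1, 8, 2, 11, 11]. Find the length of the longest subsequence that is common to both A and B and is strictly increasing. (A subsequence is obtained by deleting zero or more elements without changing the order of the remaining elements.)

3

For each value that appears in both, track the longest common increasing run ending there.
The best achievable length is 3; one witness is 2, 9, 11 (A-positions 4,5,6, B-positions 1,4,9).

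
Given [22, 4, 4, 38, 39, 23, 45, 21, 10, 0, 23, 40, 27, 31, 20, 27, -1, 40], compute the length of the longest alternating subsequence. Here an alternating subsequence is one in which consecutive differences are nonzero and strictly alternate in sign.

13

A longest alternating subsequence is 22, 4, 38, 23, 45, 21, 40, 27, 31, 20, 27, -1, 40 (positions 1,2,4,6,7,8,12,13,14,15,16,17,18); its 12 consecutive differences strictly alternate in sign, and length 13 is optimal.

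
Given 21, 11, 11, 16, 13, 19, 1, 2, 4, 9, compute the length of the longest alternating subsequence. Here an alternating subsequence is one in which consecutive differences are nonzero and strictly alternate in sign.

7

Track the best alternating length ending on an up-step vs a down-step at each position: up/down = 1/1, 1/2, 1/2, 3/2, 3/4, 5/2, 1/6, 7/6, 7/6, 7/6.
The maximum over both is 7; one such subsequence is 21, 11, 16, 13, 19, 1, 2.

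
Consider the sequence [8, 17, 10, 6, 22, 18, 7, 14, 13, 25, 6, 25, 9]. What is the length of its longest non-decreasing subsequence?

Scanning left to right, the best length ending at each element is: 8→1, 17→2, 10→2, 6→1, 22→3, 18→3, 7→2, 14→3, 13→3, 25→4, 6→2, 25→5, 9→3.
So the longest non-decreasing subsequence has length 5, e.g. 8, 17, 22, 25, 25.

5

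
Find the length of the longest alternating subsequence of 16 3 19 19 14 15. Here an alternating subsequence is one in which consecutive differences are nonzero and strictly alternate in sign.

5

A longest alternating subsequence is 16, 3, 19, 14, 15 (positions 1,2,3,5,6); its 4 consecutive differences strictly alternate in sign, and length 5 is optimal.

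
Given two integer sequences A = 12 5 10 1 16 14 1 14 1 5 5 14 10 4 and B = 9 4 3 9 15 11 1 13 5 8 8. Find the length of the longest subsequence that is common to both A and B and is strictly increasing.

2

A longest common strictly increasing subsequence is 1, 5 (length 2); it appears in order in both A and B, and no longer such subsequence exists.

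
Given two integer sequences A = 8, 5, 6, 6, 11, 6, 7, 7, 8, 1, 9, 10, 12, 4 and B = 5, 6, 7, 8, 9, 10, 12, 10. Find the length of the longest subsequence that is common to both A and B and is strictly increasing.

For each value that appears in both, track the longest common increasing run ending there.
The best achievable length is 7; one witness is 5, 6, 7, 8, 9, 10, 12 (A-positions 2,3,7,9,11,12,13, B-positions 1,2,3,4,5,6,7).

7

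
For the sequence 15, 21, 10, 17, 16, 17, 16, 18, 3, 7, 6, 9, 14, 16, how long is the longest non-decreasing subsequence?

Let dp[i] be the longest non-decreasing subsequence ending at position i. Then dp = [1, 2, 1, 2, 2, 3, 3, 4, 1, 2, 2, 3, 4, 5].
The maximum is 5; one witness is 3, 7, 9, 14, 16 at positions 9,10,12,13,14.

5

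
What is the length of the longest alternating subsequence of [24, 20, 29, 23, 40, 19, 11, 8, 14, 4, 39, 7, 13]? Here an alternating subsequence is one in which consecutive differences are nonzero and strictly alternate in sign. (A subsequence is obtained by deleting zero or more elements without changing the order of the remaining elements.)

Track the best alternating length ending on an up-step vs a down-step at each position: up/down = 1/1, 1/2, 3/1, 3/4, 5/1, 1/6, 1/6, 1/6, 7/6, 1/8, 9/6, 9/10, 11/10.
The maximum over both is 11; one such subsequence is 24, 20, 29, 23, 40, 11, 14, 4, 39, 7, 13.

11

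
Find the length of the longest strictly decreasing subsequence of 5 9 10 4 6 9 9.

2

Scanning left to right, the best length ending at each element is: 5→1, 9→1, 10→1, 4→2, 6→2, 9→2, 9→2.
So the longest decreasing subsequence has length 2, e.g. 5, 4.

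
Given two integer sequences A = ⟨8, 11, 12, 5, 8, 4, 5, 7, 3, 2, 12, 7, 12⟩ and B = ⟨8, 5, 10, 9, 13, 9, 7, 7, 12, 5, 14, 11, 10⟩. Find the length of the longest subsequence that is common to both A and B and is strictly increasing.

3

A longest common strictly increasing subsequence is 5, 7, 12 (length 3); it appears in order in both A and B, and no longer such subsequence exists.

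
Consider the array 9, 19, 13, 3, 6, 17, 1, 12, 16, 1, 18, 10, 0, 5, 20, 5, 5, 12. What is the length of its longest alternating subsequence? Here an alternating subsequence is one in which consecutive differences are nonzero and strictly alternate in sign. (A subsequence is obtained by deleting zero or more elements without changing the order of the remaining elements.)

A longest alternating subsequence is 9, 19, 3, 6, 1, 12, 1, 18, 10, 20, 5, 12 (positions 1,2,4,5,7,8,10,11,12,15,16,18); its 11 consecutive differences strictly alternate in sign, and length 12 is optimal.

12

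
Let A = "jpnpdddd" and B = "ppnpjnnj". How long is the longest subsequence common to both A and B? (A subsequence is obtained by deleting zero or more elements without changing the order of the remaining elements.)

3

A longest common subsequence is pnp (length 3); the LCS DP confirms no longer common subsequence exists.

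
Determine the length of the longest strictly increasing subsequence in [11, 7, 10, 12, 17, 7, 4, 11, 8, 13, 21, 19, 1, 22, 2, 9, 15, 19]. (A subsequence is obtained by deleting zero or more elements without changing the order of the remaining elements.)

6

Scanning left to right, the best length ending at each element is: 11→1, 7→1, 10→2, 12→3, 17→4, 7→1, 4→1, 11→3, 8→2, 13→4, 21→5, 19→5, 1→1, 22→6, 2→2, 9→3, 15→5, 19→6.
So the longest increasing subsequence has length 6, e.g. 7, 10, 12, 17, 21, 22.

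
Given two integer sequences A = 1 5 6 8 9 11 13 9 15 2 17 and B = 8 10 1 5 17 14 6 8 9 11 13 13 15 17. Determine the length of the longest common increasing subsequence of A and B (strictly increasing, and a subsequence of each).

A longest common strictly increasing subsequence is 1, 5, 6, 8, 9, 11, 13, 15, 17 (length 9); it appears in order in both A and B, and no longer such subsequence exists.

9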